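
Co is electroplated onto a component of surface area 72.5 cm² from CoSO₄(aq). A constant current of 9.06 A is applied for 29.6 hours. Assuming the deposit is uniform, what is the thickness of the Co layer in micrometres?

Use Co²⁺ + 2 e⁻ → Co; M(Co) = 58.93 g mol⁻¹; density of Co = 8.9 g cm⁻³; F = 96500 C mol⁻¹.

Q = I·t = 9.060 × 106560 = 965400 C; n(e⁻) = 10.00 mol.
n(Co) = n(e⁻)/2 = 5.002 mol, so m = 5.002 × 58.93 = 294.8 g.
Volume = m/ρ = 294.8 / 8.9 = 33.12 cm³.
Thickness = V/A = 33.12 / 72.5 = 0.457 cm = 4570 μm.

4570 μm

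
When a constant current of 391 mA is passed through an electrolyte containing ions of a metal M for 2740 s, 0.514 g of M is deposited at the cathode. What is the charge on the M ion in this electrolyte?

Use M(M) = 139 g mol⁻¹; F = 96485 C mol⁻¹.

Q = I·t = 0.3910 A × 2740.0 s = 1071 C, so n(e⁻) = 1071/96485 = 0.01110 mol.
n(M) deposited = 0.514 / 139 = 0.003698 mol.
Electrons per atom = n(e⁻)/n(M) = 0.01110 / 0.003698 = 3.00 ≈ 3, so the ion is M³⁺.

+3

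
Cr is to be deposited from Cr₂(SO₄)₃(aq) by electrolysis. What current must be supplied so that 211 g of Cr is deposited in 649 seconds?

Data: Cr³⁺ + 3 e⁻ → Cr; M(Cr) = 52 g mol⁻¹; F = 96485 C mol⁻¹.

1810 A

n(Cr) = 211 / 52 = 4.058 mol.
n(e⁻) = 3 × 4.058 = 12.17 mol.
Q = n(e⁻)·F = 12.17 × 96485 = 1175000 C.
I = Q/t = 1175000 / 649.00 s = 1810 A.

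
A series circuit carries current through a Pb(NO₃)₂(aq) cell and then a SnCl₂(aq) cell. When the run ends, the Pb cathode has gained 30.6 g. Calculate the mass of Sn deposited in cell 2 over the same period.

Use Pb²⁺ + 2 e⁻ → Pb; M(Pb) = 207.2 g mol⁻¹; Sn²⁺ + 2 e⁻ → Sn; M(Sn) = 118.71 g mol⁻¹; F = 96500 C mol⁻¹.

17.5 g

n(Pb) = 30.6 / 207.2 = 0.1477 mol.
Since Pb²⁺ + 2 e⁻ → Pb, n(e⁻) passed = 2 × 0.1477 = 0.2954 mol.
Cells in series carry the same charge, so the same 0.2954 mol of electrons passes through cell 2.
Sn²⁺ + 2 e⁻ → Sn, so n(Sn) = 0.2954 / 2 = 0.1477 mol.
m(Sn) = 0.1477 × 118.71 = 17.5 g.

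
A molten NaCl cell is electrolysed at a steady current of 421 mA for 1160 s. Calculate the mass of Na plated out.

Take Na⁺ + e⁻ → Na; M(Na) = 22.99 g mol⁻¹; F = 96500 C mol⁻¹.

0.116 g

Q = I·t = 0.4210 A × 1160.0 s = 488.4 C.
n(e⁻) = Q/F = 488.4 / 96500 = 0.005061 mol.
Na⁺ + e⁻ → Na, so n(Na) = n(e⁻)/1 = 0.005061 mol.
m = n·M = 0.005061 × 22.99 = 0.116 g.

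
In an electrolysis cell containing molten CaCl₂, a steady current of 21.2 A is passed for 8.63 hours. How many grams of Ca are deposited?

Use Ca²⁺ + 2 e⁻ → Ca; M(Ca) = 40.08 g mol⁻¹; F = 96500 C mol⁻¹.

137 g

Q = I·t = 21.20 A × 31068 s = 658600 C.
n(e⁻) = Q/F = 658600 / 96500 = 6.825 mol.
Ca²⁺ + 2 e⁻ → Ca, so n(Ca) = n(e⁻)/2 = 3.413 mol.
m = n·M = 3.413 × 40.08 = 137 g.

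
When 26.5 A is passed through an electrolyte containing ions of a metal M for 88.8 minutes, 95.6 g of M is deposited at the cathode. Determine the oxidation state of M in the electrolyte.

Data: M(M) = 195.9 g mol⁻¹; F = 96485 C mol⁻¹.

+3

Q = I·t = 26.50 A × 5328.0 s = 141200 C, so n(e⁻) = 141200/96485 = 1.463 mol.
n(M) deposited = 95.6 / 195.9 = 0.4880 mol.
Electrons per atom = n(e⁻)/n(M) = 1.463 / 0.4880 = 3.00 ≈ 3, so the ion is M³⁺.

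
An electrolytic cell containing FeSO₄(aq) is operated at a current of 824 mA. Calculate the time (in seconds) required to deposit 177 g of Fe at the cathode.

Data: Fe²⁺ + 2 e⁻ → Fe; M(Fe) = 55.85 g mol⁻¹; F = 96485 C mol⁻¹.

7.42 × 10⁵ s

n(Fe) = m/M = 177 / 55.85 = 3.169 mol.
Each Fe atom requires 2 electrons, so n(e⁻) = 2 × 3.169 = 6.338 mol.
Q = n(e⁻)·F = 6.338 × 96485 = 611600 C.
t = Q/I = 611600 / 0.8240 A = 742200 s.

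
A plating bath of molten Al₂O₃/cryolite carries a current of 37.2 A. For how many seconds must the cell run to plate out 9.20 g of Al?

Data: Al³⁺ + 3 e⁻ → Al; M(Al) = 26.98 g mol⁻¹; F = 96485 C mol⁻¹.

n(Al) = m/M = 9.20 / 26.98 = 0.3410 mol.
Each Al atom requires 3 electrons, so n(e⁻) = 3 × 0.3410 = 1.023 mol.
Q = n(e⁻)·F = 1.023 × 96485 = 98700 C.
t = Q/I = 98700 / 37.20 A = 2653 s.

2650 s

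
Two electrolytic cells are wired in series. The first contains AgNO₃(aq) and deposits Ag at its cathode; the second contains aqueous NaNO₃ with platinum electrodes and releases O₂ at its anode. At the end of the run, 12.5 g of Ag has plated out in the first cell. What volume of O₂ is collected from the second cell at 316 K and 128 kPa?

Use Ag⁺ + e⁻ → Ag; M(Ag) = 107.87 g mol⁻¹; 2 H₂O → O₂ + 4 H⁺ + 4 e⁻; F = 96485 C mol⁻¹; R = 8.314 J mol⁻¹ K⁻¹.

0.595 L

n(Ag) = 12.5 / 107.87 = 0.1159 mol, so n(e⁻) = 1 × 0.1159 = 0.1159 mol.
The cells are in series, so the same 0.1159 mol of electrons passes through the second cell.
2 H₂O → O₂ + 4 H⁺ + 4 e⁻ — 4 mol e⁻ per mol O₂, so n(O₂) = 0.1159/4 = 0.02897 mol.
V = nRT/P = (0.02897 × 8.314 × 316) / (128 × 10³) = 5.95 × 10⁻⁴ m³ = 0.595 L.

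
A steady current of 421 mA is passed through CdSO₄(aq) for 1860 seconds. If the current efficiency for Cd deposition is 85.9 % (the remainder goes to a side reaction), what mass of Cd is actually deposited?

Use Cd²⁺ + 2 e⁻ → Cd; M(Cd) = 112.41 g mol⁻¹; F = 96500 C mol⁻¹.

Q = I·t = 0.4210 × 1860.0 = 783.1 C.
n(e⁻) = 783.1/96500 = 0.008115 mol; theoretically n(Cd) = 0.008115/2 = 0.004057 mol, m_theo = 0.4561 g.
At 85.9 % efficiency, m_actual = 0.859 × 0.4561 = 0.392 g.

0.392 g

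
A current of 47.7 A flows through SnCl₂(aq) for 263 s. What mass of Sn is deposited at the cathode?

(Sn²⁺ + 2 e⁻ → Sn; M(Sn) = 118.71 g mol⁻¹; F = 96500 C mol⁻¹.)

Q = I·t = 47.70 A × 263.00 s = 12550 C.
n(e⁻) = Q/F = 12550 / 96500 = 0.1300 mol.
Sn²⁺ + 2 e⁻ → Sn, so n(Sn) = n(e⁻)/2 = 0.06500 mol.
m = n·M = 0.06500 × 118.71 = 7.72 g.

7.72 g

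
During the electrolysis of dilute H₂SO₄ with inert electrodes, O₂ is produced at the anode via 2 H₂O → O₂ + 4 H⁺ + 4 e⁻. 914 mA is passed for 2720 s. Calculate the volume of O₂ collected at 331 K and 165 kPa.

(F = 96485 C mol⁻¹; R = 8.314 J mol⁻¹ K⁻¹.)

0.107 L

Q = I·t = 0.9140 A × 2720.0 s = 2486 C.
n(e⁻) = Q/F = 2486 / 96485 = 0.02577 mol.
4 electrons are transferred per O₂ molecule, so n(O₂) = 0.02577 / 4 = 0.006442 mol.
V = nRT/P = (0.006442 × 8.314 × 331) / (165 × 10³ Pa) = 1.07 × 10⁻⁴ m³ = 0.107 L.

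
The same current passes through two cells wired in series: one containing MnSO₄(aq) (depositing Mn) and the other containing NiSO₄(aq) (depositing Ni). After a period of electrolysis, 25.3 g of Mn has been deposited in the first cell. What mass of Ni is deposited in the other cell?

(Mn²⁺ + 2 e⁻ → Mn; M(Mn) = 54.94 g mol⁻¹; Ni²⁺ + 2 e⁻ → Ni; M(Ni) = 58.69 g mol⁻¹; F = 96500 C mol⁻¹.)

27.0 g

n(Mn) = 25.3 / 54.94 = 0.4605 mol.
Since Mn²⁺ + 2 e⁻ → Mn, n(e⁻) passed = 2 × 0.4605 = 0.9210 mol.
Cells in series carry the same charge, so the same 0.9210 mol of electrons passes through cell 2.
Ni²⁺ + 2 e⁻ → Ni, so n(Ni) = 0.9210 / 2 = 0.4605 mol.
m(Ni) = 0.4605 × 58.69 = 27.0 g.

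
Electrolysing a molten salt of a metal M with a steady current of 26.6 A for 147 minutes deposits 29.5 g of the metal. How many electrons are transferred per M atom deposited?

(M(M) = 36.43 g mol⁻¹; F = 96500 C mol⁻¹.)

3

Q = I·t = 26.60 A × 8820.0 s = 234600 C, so n(e⁻) = 234600/96500 = 2.431 mol.
n(M) deposited = 29.5 / 36.43 = 0.8098 mol.
Electrons per atom = n(e⁻)/n(M) = 2.431 / 0.8098 = 3.00 ≈ 3, so the ion is M³⁺.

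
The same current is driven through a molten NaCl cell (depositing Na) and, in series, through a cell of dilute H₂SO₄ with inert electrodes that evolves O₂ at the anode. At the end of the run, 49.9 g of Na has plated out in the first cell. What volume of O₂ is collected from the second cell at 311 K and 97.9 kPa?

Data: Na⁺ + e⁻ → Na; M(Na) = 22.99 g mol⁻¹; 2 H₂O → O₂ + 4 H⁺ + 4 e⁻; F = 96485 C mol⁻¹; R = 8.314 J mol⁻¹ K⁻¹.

n(Na) = 49.9 / 22.99 = 2.171 mol, so n(e⁻) = 1 × 2.171 = 2.171 mol.
The cells are in series, so the same 2.171 mol of electrons passes through the second cell.
2 H₂O → O₂ + 4 H⁺ + 4 e⁻ — 4 mol e⁻ per mol O₂, so n(O₂) = 2.171/4 = 0.5426 mol.
V = nRT/P = (0.5426 × 8.314 × 311) / (97.9 × 10³) = 0.0143 m³ = 14.3 L.

14.3 L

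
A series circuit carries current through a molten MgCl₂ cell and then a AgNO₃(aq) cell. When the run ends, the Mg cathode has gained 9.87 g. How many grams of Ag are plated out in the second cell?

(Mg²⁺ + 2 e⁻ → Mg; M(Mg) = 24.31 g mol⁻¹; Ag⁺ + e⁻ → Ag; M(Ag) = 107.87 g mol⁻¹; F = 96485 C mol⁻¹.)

87.6 g

n(Mg) = 9.87 / 24.31 = 0.4060 mol.
Since Mg²⁺ + 2 e⁻ → Mg, n(e⁻) passed = 2 × 0.4060 = 0.8120 mol.
Cells in series carry the same charge, so the same 0.8120 mol of electrons passes through cell 2.
Ag⁺ + e⁻ → Ag, so n(Ag) = 0.8120 / 1 = 0.8120 mol.
m(Ag) = 0.8120 × 107.87 = 87.6 g.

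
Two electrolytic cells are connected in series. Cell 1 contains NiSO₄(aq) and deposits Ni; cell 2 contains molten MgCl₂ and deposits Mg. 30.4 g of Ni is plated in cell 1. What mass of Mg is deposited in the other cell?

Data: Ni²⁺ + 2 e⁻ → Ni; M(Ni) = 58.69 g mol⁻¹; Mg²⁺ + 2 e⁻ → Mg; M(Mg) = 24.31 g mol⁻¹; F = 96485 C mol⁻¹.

n(Ni) = 30.4 / 58.69 = 0.5180 mol.
Since Ni²⁺ + 2 e⁻ → Ni, n(e⁻) passed = 2 × 0.5180 = 1.036 mol.
Cells in series carry the same charge, so the same 1.036 mol of electrons passes through cell 2.
Mg²⁺ + 2 e⁻ → Mg, so n(Mg) = 1.036 / 2 = 0.5180 mol.
m(Mg) = 0.5180 × 24.31 = 12.6 g.

12.6 g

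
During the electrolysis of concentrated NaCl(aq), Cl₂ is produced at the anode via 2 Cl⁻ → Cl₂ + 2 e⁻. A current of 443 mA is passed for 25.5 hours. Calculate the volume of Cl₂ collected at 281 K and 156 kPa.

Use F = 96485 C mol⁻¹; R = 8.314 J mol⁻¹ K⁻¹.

3.16 L

Q = I·t = 0.4430 A × 91800 s = 40670 C.
n(e⁻) = Q/F = 40670 / 96485 = 0.4215 mol.
2 electrons are transferred per Cl₂ molecule, so n(Cl₂) = 0.4215 / 2 = 0.2107 mol.
V = nRT/P = (0.2107 × 8.314 × 281) / (156 × 10³ Pa) = 0.00316 m³ = 3.16 L.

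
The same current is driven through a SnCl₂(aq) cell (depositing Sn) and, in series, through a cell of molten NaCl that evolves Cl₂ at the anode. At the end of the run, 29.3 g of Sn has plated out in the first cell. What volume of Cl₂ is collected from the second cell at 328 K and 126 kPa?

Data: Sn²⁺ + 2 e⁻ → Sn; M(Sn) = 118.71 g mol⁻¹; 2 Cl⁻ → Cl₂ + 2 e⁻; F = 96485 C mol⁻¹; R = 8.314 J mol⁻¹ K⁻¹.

5.34 L

n(Sn) = 29.3 / 118.71 = 0.2468 mol, so n(e⁻) = 2 × 0.2468 = 0.4936 mol.
The cells are in series, so the same 0.4936 mol of electrons passes through the second cell.
2 Cl⁻ → Cl₂ + 2 e⁻ — 2 mol e⁻ per mol Cl₂, so n(Cl₂) = 0.4936/2 = 0.2468 mol.
V = nRT/P = (0.2468 × 8.314 × 328) / (126 × 10³) = 0.00534 m³ = 5.34 L.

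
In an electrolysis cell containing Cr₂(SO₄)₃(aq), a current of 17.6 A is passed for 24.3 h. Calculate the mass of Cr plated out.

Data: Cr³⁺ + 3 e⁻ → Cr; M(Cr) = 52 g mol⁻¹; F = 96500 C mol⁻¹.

277 g

Q = I·t = 17.60 A × 87480 s = 1540000 C.
n(e⁻) = Q/F = 1540000 / 96500 = 15.95 mol.
Cr³⁺ + 3 e⁻ → Cr, so n(Cr) = n(e⁻)/3 = 5.318 mol.
m = n·M = 5.318 × 52 = 277 g.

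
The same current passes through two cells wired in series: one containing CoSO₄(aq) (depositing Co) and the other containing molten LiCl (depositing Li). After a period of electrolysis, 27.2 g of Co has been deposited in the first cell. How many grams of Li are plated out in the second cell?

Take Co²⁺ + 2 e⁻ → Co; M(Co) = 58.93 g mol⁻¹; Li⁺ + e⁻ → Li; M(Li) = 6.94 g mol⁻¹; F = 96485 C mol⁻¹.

n(Co) = 27.2 / 58.93 = 0.4616 mol.
Since Co²⁺ + 2 e⁻ → Co, n(e⁻) passed = 2 × 0.4616 = 0.9231 mol.
Cells in series carry the same charge, so the same 0.9231 mol of electrons passes through cell 2.
Li⁺ + e⁻ → Li, so n(Li) = 0.9231 / 1 = 0.9231 mol.
m(Li) = 0.9231 × 6.94 = 6.41 g.

6.41 g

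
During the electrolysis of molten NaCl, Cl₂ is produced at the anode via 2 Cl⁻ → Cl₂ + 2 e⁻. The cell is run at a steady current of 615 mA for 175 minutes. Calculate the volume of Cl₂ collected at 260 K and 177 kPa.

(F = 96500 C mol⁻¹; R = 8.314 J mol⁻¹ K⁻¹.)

Q = I·t = 0.6150 A × 10500 s = 6458 C.
n(e⁻) = Q/F = 6458 / 96500 = 0.06692 mol.
2 electrons are transferred per Cl₂ molecule, so n(Cl₂) = 0.06692 / 2 = 0.03346 mol.
V = nRT/P = (0.03346 × 8.314 × 260) / (177 × 10³ Pa) = 4.09 × 10⁻⁴ m³ = 0.409 L.

0.409 L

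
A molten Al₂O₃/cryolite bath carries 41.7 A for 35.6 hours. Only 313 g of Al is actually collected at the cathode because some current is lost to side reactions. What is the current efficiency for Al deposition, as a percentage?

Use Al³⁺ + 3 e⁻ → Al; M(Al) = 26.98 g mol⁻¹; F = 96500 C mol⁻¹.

62.8 %

Q = I·t = 41.70 × 128160 = 5344000 C; n(e⁻) = 5344000/96500 = 55.38 mol.
Theoretical n(Al) = n(e⁻)/3 = 18.46 mol, i.e. m_theo = 18.46 × 26.98 = 498.1 g.
Efficiency = m_actual / m_theo = 313 / 498.1 = 62.8 %.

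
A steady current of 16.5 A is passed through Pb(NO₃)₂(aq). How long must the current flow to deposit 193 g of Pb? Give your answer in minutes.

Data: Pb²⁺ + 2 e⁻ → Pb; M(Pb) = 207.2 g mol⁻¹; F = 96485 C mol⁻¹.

182 min

n(Pb) = m/M = 193 / 207.2 = 0.9315 mol.
Each Pb atom requires 2 electrons, so n(e⁻) = 2 × 0.9315 = 1.863 mol.
Q = n(e⁻)·F = 1.863 × 96485 = 179700 C.
t = Q/I = 179700 / 16.50 A = 10890 s = 182 min.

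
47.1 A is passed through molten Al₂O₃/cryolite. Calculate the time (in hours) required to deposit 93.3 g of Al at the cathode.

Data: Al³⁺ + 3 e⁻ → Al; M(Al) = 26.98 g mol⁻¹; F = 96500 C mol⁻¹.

n(Al) = m/M = 93.3 / 26.98 = 3.458 mol.
Each Al atom requires 3 electrons, so n(e⁻) = 3 × 3.458 = 10.37 mol.
Q = n(e⁻)·F = 10.37 × 96500 = 1001000 C.
t = Q/I = 1001000 / 47.10 A = 21260 s = 5.90 h.

5.90 h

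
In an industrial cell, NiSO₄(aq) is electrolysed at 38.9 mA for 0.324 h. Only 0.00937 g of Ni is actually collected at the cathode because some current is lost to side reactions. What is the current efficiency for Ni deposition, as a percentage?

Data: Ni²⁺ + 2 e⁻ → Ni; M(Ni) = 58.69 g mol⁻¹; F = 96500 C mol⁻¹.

67.9 %

Q = I·t = 0.03890 × 1166.4 = 45.37 C; n(e⁻) = 45.37/96500 = 0.0004702 mol.
Theoretical n(Ni) = n(e⁻)/2 = 0.0002351 mol, i.e. m_theo = 0.0002351 × 58.69 = 0.01380 g.
Efficiency = m_actual / m_theo = 0.00937 / 0.01380 = 67.9 %.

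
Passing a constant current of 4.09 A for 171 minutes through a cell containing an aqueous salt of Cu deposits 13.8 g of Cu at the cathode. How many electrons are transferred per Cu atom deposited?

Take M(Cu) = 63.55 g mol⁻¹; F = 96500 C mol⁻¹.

Q = I·t = 4.090 A × 10260 s = 41960 C, so n(e⁻) = 41960/96500 = 0.4349 mol.
n(Cu) deposited = 13.8 / 63.55 = 0.2172 mol.
Electrons per atom = n(e⁻)/n(Cu) = 0.4349 / 0.2172 = 2.00 ≈ 2, so the ion is Cu²⁺.

2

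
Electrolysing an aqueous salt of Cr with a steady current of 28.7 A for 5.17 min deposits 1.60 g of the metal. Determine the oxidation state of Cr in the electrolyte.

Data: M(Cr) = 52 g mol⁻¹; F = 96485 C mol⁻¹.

+3

Q = I·t = 28.70 A × 310.20 s = 8903 C, so n(e⁻) = 8903/96485 = 0.09227 mol.
n(Cr) deposited = 1.60 / 52 = 0.03077 mol.
Electrons per atom = n(e⁻)/n(Cr) = 0.09227 / 0.03077 = 3.00 ≈ 3, so the ion is Cr³⁺.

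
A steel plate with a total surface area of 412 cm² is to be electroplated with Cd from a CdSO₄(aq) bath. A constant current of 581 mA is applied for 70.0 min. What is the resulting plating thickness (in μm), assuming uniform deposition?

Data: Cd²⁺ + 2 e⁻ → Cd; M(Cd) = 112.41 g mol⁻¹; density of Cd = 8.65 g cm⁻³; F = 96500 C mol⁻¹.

3.99 μm

Q = I·t = 0.5810 × 4200.0 = 2440 C; n(e⁻) = 0.02529 mol.
n(Cd) = n(e⁻)/2 = 0.01264 mol, so m = 0.01264 × 112.41 = 1.421 g.
Volume = m/ρ = 1.421 / 8.65 = 0.1643 cm³.
Thickness = V/A = 0.1643 / 412 = 3.99 × 10⁻⁴ cm = 3.99 μm.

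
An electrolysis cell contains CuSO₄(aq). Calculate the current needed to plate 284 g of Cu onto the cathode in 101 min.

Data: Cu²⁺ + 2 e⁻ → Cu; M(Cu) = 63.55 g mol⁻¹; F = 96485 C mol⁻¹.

n(Cu) = 284 / 63.55 = 4.469 mol.
n(e⁻) = 2 × 4.469 = 8.938 mol.
Q = n(e⁻)·F = 8.938 × 96485 = 862400 C.
I = Q/t = 862400 / 6060.0 s = 142 A.

142 A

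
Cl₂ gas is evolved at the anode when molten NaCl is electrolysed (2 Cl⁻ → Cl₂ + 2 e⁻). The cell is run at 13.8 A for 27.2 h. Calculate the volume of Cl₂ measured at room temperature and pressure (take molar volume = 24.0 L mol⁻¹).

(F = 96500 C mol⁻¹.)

168 L

Q = I·t = 13.80 A × 97920 s = 1351000 C.
n(e⁻) = Q/F = 1351000 / 96500 = 14.00 mol.
2 electrons are transferred per Cl₂ molecule, so n(Cl₂) = 14.00 / 2 = 7.002 mol.
V = n × V_m = 7.002 × 24.0 = 168 L.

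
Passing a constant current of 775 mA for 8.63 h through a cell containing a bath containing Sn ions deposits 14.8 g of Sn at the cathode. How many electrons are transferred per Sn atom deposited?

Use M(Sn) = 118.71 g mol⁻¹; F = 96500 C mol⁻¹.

Q = I·t = 0.7750 A × 31068 s = 24080 C, so n(e⁻) = 24080/96500 = 0.2495 mol.
n(Sn) deposited = 14.8 / 118.71 = 0.1247 mol.
Electrons per atom = n(e⁻)/n(Sn) = 0.2495 / 0.1247 = 2.00 ≈ 2, so the ion is Sn²⁺.

2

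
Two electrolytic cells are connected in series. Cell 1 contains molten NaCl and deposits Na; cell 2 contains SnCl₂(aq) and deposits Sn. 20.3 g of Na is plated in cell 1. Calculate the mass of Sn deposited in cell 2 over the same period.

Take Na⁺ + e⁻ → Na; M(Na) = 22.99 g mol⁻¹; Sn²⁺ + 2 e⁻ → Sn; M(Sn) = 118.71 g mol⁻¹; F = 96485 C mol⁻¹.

52.4 g

n(Na) = 20.3 / 22.99 = 0.8830 mol.
Since Na⁺ + e⁻ → Na, n(e⁻) passed = 1 × 0.8830 = 0.8830 mol.
Cells in series carry the same charge, so the same 0.8830 mol of electrons passes through cell 2.
Sn²⁺ + 2 e⁻ → Sn, so n(Sn) = 0.8830 / 2 = 0.4415 mol.
m(Sn) = 0.4415 × 118.71 = 52.4 g.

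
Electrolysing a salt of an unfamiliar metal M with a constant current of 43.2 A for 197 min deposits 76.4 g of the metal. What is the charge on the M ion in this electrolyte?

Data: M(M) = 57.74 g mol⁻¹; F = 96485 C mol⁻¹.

Q = I·t = 43.20 A × 11820 s = 510600 C, so n(e⁻) = 510600/96485 = 5.292 mol.
n(M) deposited = 76.4 / 57.74 = 1.323 mol.
Electrons per atom = n(e⁻)/n(M) = 5.292 / 1.323 = 4.00 ≈ 4, so the ion is M⁴⁺.

+4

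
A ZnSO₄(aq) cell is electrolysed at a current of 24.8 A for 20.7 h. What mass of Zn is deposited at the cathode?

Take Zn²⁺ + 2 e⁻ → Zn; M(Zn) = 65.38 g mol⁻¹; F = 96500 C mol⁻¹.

Q = I·t = 24.80 A × 74520 s = 1848000 C.
n(e⁻) = Q/F = 1848000 / 96500 = 19.15 mol.
Zn²⁺ + 2 e⁻ → Zn, so n(Zn) = n(e⁻)/2 = 9.576 mol.
m = n·M = 9.576 × 65.38 = 626 g.

626 g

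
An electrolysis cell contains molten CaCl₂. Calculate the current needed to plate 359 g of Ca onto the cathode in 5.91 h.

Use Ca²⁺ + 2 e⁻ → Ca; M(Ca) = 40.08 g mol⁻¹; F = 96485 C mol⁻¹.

n(Ca) = 359 / 40.08 = 8.957 mol.
n(e⁻) = 2 × 8.957 = 17.91 mol.
Q = n(e⁻)·F = 17.91 × 96485 = 1728000 C.
I = Q/t = 1728000 / 21276 s = 81.2 A.

81.2 A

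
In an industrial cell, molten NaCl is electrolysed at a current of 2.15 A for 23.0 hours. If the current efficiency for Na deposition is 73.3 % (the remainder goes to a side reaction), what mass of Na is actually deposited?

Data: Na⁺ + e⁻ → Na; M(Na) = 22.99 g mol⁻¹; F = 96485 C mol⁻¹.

31.1 g

Q = I·t = 2.150 × 82800 = 178000 C.
n(e⁻) = 178000/96485 = 1.845 mol; theoretically n(Na) = 1.845/1 = 1.845 mol, m_theo = 42.42 g.
At 73.3 % efficiency, m_actual = 0.733 × 42.42 = 31.1 g.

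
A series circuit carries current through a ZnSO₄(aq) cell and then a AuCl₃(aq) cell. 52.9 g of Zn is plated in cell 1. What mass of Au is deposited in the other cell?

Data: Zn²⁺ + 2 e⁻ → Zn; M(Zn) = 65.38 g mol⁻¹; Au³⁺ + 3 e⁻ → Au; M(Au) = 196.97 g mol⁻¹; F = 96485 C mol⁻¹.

n(Zn) = 52.9 / 65.38 = 0.8091 mol.
Since Zn²⁺ + 2 e⁻ → Zn, n(e⁻) passed = 2 × 0.8091 = 1.618 mol.
Cells in series carry the same charge, so the same 1.618 mol of electrons passes through cell 2.
Au³⁺ + 3 e⁻ → Au, so n(Au) = 1.618 / 3 = 0.5394 mol.
m(Au) = 0.5394 × 196.97 = 106 g.

106 g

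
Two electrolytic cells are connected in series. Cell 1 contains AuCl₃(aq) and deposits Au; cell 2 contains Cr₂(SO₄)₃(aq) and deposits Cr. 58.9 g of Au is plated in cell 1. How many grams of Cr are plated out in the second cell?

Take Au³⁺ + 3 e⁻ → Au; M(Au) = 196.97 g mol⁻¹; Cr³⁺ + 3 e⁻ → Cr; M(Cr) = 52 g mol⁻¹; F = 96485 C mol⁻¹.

15.5 g

n(Au) = 58.9 / 196.97 = 0.2990 mol.
Since Au³⁺ + 3 e⁻ → Au, n(e⁻) passed = 3 × 0.2990 = 0.8971 mol.
Cells in series carry the same charge, so the same 0.8971 mol of electrons passes through cell 2.
Cr³⁺ + 3 e⁻ → Cr, so n(Cr) = 0.8971 / 3 = 0.2990 mol.
m(Cr) = 0.2990 × 52 = 15.5 g.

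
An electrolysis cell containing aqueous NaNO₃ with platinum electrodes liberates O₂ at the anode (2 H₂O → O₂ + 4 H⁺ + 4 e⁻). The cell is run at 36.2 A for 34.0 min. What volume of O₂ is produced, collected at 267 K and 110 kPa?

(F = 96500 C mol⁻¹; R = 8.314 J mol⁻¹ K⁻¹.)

3.86 L

Q = I·t = 36.20 A × 2040.0 s = 73850 C.
n(e⁻) = Q/F = 73850 / 96500 = 0.7653 mol.
4 electrons are transferred per O₂ molecule, so n(O₂) = 0.7653 / 4 = 0.1913 mol.
V = nRT/P = (0.1913 × 8.314 × 267) / (110 × 10³ Pa) = 0.00386 m³ = 3.86 L.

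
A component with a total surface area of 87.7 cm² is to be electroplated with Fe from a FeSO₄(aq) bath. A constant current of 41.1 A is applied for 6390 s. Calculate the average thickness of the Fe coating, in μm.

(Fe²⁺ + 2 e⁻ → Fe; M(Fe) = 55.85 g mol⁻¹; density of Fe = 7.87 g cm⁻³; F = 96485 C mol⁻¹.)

Q = I·t = 41.10 × 6390.0 = 262600 C; n(e⁻) = 2.722 mol.
n(Fe) = n(e⁻)/2 = 1.361 mol, so m = 1.361 × 55.85 = 76.01 g.
Volume = m/ρ = 76.01 / 7.87 = 9.658 cm³.
Thickness = V/A = 9.658 / 87.7 = 0.110 cm = 1100 μm.

1100 μm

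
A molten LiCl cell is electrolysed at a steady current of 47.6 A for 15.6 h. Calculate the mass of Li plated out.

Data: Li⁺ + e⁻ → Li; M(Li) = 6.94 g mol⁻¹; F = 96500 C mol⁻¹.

192 g

Q = I·t = 47.60 A × 56160 s = 2673000 C.
n(e⁻) = Q/F = 2673000 / 96500 = 27.70 mol.
Li⁺ + e⁻ → Li, so n(Li) = n(e⁻)/1 = 27.70 mol.
m = n·M = 27.70 × 6.94 = 192 g.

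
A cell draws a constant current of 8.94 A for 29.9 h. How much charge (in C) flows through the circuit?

9.62 × 10⁵ C

Q = I·t = 8.940 A × 107640 s = 9.62 × 10⁵ C.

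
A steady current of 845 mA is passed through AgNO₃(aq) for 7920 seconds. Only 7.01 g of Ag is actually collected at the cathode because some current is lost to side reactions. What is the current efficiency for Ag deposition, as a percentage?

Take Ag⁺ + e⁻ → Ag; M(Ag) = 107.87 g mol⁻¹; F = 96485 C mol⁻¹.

Q = I·t = 0.8450 × 7920.0 = 6692 C; n(e⁻) = 6692/96485 = 0.06936 mol.
Theoretical n(Ag) = n(e⁻)/1 = 0.06936 mol, i.e. m_theo = 0.06936 × 107.87 = 7.482 g.
Efficiency = m_actual / m_theo = 7.01 / 7.482 = 93.7 %.

93.7 %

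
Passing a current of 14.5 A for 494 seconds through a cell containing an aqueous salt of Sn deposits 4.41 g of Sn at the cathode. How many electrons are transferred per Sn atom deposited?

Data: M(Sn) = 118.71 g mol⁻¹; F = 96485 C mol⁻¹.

Q = I·t = 14.50 A × 494.00 s = 7163 C, so n(e⁻) = 7163/96485 = 0.07424 mol.
n(Sn) deposited = 4.41 / 118.71 = 0.03715 mol.
Electrons per atom = n(e⁻)/n(Sn) = 0.07424 / 0.03715 = 2.00 ≈ 2, so the ion is Sn²⁺.

2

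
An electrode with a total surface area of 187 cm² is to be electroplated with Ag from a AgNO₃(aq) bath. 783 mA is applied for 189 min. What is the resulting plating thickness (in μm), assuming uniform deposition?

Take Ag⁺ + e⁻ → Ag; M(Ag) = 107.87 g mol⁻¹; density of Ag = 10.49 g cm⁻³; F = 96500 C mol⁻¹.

50.6 μm

Q = I·t = 0.7830 × 11340 = 8879 C; n(e⁻) = 0.09201 mol.
n(Ag) = n(e⁻)/1 = 0.09201 mol, so m = 0.09201 × 107.87 = 9.925 g.
Volume = m/ρ = 9.925 / 10.49 = 0.9462 cm³.
Thickness = V/A = 0.9462 / 187 = 0.00506 cm = 50.6 μm.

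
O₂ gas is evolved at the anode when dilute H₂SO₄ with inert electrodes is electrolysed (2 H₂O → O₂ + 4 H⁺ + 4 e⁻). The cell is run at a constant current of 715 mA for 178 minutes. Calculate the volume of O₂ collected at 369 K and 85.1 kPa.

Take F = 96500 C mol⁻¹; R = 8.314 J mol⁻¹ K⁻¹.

0.713 L

Q = I·t = 0.7150 A × 10680 s = 7636 C.
n(e⁻) = Q/F = 7636 / 96500 = 0.07913 mol.
4 electrons are transferred per O₂ molecule, so n(O₂) = 0.07913 / 4 = 0.01978 mol.
V = nRT/P = (0.01978 × 8.314 × 369) / (85.1 × 10³ Pa) = 7.13 × 10⁻⁴ m³ = 0.713 L.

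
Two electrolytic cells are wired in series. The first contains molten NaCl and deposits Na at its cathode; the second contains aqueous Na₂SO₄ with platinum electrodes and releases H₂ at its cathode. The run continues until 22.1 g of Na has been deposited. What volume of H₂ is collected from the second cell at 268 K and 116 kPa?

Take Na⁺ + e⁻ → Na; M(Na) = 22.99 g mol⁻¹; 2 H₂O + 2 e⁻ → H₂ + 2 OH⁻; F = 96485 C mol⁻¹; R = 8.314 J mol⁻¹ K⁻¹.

9.23 L

n(Na) = 22.1 / 22.99 = 0.9613 mol, so n(e⁻) = 1 × 0.9613 = 0.9613 mol.
The cells are in series, so the same 0.9613 mol of electrons passes through the second cell.
2 H₂O + 2 e⁻ → H₂ + 2 OH⁻ — 2 mol e⁻ per mol H₂, so n(H₂) = 0.9613/2 = 0.4806 mol.
V = nRT/P = (0.4806 × 8.314 × 268) / (116 × 10³) = 0.00923 m³ = 9.23 L.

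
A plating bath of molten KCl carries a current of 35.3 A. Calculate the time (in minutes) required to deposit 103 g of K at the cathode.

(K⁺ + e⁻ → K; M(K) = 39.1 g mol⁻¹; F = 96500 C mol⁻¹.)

120 min

n(K) = m/M = 103 / 39.1 = 2.634 mol.
Each K atom requires 1 electron, so n(e⁻) = 1 × 2.634 = 2.634 mol.
Q = n(e⁻)·F = 2.634 × 96500 = 254200 C.
t = Q/I = 254200 / 35.30 A = 7201 s = 120 min.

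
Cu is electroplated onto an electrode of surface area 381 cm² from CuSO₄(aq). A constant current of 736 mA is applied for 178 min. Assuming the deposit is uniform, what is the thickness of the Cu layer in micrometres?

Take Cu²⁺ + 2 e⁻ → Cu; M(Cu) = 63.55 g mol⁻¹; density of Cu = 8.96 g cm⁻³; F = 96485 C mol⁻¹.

Q = I·t = 0.7360 × 10680 = 7860 C; n(e⁻) = 0.08147 mol.
n(Cu) = n(e⁻)/2 = 0.04073 mol, so m = 0.04073 × 63.55 = 2.589 g.
Volume = m/ρ = 2.589 / 8.96 = 0.2889 cm³.
Thickness = V/A = 0.2889 / 381 = 7.58 × 10⁻⁴ cm = 7.58 μm.

7.58 μm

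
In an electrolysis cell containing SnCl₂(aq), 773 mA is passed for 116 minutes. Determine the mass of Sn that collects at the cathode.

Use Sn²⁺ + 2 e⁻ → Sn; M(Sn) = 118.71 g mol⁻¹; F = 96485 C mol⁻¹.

3.31 g

Q = I·t = 0.7730 A × 6960.0 s = 5380 C.
n(e⁻) = Q/F = 5380 / 96485 = 0.05576 mol.
Sn²⁺ + 2 e⁻ → Sn, so n(Sn) = n(e⁻)/2 = 0.02788 mol.
m = n·M = 0.02788 × 118.71 = 3.31 g.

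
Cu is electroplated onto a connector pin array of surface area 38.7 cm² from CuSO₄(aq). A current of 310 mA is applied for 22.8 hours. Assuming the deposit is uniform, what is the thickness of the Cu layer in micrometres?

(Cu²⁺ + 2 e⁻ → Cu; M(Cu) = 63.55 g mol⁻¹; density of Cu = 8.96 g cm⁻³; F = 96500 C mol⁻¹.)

242 μm

Q = I·t = 0.3100 × 82080 = 25440 C; n(e⁻) = 0.2637 mol.
n(Cu) = n(e⁻)/2 = 0.1318 mol, so m = 0.1318 × 63.55 = 8.378 g.
Volume = m/ρ = 8.378 / 8.96 = 0.9351 cm³.
Thickness = V/A = 0.9351 / 38.7 = 0.0242 cm = 242 μm.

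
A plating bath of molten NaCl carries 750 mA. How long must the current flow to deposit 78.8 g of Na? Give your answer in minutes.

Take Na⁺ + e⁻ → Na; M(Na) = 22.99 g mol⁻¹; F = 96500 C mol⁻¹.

n(Na) = m/M = 78.8 / 22.99 = 3.428 mol.
Each Na atom requires 1 electron, so n(e⁻) = 1 × 3.428 = 3.428 mol.
Q = n(e⁻)·F = 3.428 × 96500 = 330800 C.
t = Q/I = 330800 / 0.7500 A = 441000 s = 7350 min.

7350 min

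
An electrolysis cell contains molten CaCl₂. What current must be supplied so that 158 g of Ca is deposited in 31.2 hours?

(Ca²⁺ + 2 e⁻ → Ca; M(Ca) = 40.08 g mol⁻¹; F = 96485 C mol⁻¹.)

6.77 A

n(Ca) = 158 / 40.08 = 3.942 mol.
n(e⁻) = 2 × 3.942 = 7.884 mol.
Q = n(e⁻)·F = 7.884 × 96485 = 760700 C.
I = Q/t = 760700 / 112320 s = 6.77 A.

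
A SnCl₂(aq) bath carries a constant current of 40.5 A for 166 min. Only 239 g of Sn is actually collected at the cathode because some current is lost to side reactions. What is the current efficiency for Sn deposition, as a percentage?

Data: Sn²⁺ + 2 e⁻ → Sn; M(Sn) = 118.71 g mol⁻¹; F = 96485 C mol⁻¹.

Q = I·t = 40.50 × 9960.0 = 403400 C; n(e⁻) = 403400/96485 = 4.181 mol.
Theoretical n(Sn) = n(e⁻)/2 = 2.090 mol, i.e. m_theo = 2.090 × 118.71 = 248.1 g.
Efficiency = m_actual / m_theo = 239 / 248.1 = 96.3 %.

96.3 %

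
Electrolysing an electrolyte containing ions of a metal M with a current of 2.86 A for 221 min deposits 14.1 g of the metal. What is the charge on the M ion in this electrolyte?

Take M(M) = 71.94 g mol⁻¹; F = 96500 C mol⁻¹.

Q = I·t = 2.860 A × 13260 s = 37920 C, so n(e⁻) = 37920/96500 = 0.3930 mol.
n(M) deposited = 14.1 / 71.94 = 0.1960 mol.
Electrons per atom = n(e⁻)/n(M) = 0.3930 / 0.1960 = 2.01 ≈ 2, so the ion is M²⁺.

+2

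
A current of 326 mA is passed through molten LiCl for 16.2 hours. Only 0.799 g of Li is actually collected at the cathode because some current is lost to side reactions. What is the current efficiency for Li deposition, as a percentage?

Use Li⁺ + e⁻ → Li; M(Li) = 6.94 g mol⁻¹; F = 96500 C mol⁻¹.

Q = I·t = 0.3260 × 58320 = 19010 C; n(e⁻) = 19010/96500 = 0.1970 mol.
Theoretical n(Li) = n(e⁻)/1 = 0.1970 mol, i.e. m_theo = 0.1970 × 6.94 = 1.367 g.
Efficiency = m_actual / m_theo = 0.799 / 1.367 = 58.4 %.

58.4 %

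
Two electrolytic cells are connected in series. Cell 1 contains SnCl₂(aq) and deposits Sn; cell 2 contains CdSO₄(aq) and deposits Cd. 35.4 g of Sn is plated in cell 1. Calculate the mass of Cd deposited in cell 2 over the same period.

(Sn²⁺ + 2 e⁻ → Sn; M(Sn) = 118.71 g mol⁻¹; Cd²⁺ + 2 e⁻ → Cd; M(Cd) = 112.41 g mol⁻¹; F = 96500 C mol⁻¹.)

33.5 g

n(Sn) = 35.4 / 118.71 = 0.2982 mol.
Since Sn²⁺ + 2 e⁻ → Sn, n(e⁻) passed = 2 × 0.2982 = 0.5964 mol.
Cells in series carry the same charge, so the same 0.5964 mol of electrons passes through cell 2.
Cd²⁺ + 2 e⁻ → Cd, so n(Cd) = 0.5964 / 2 = 0.2982 mol.
m(Cd) = 0.2982 × 112.41 = 33.5 g.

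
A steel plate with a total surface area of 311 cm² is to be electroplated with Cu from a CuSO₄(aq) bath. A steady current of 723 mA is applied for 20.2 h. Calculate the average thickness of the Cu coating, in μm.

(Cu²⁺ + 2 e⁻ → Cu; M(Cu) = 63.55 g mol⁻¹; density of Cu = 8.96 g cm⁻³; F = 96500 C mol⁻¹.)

Q = I·t = 0.7230 × 72720 = 52580 C; n(e⁻) = 0.5448 mol.
n(Cu) = n(e⁻)/2 = 0.2724 mol, so m = 0.2724 × 63.55 = 17.31 g.
Volume = m/ρ = 17.31 / 8.96 = 1.932 cm³.
Thickness = V/A = 1.932 / 311 = 0.00621 cm = 62.1 μm.

62.1 μm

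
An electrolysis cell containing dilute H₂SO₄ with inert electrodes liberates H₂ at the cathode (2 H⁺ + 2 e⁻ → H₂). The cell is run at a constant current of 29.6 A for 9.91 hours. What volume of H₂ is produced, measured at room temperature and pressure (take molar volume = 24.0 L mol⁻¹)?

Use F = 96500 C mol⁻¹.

131 L

Q = I·t = 29.60 A × 35676 s = 1056000 C.
n(e⁻) = Q/F = 1056000 / 96500 = 10.94 mol.
2 electrons are transferred per H₂ molecule, so n(H₂) = 10.94 / 2 = 5.472 mol.
V = n × V_m = 5.472 × 24.0 = 131 L.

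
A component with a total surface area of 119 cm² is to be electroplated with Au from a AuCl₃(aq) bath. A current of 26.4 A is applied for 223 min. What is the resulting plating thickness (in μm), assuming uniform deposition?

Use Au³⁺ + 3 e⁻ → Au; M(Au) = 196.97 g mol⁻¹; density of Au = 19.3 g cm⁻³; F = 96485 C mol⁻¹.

Q = I·t = 26.40 × 13380 = 353200 C; n(e⁻) = 3.661 mol.
n(Au) = n(e⁻)/3 = 1.220 mol, so m = 1.220 × 196.97 = 240.4 g.
Volume = m/ρ = 240.4 / 19.3 = 12.45 cm³.
Thickness = V/A = 12.45 / 119 = 0.105 cm = 1050 μm.

1050 μm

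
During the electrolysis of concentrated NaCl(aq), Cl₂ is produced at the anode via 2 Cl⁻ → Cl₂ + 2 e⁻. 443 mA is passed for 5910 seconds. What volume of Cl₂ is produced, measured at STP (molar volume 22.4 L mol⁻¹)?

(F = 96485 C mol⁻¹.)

Q = I·t = 0.4430 A × 5910.0 s = 2618 C.
n(e⁻) = Q/F = 2618 / 96485 = 0.02714 mol.
2 electrons are transferred per Cl₂ molecule, so n(Cl₂) = 0.02714 / 2 = 0.01357 mol.
V = n × V_m = 0.01357 × 22.4 = 0.304 L.

0.304 L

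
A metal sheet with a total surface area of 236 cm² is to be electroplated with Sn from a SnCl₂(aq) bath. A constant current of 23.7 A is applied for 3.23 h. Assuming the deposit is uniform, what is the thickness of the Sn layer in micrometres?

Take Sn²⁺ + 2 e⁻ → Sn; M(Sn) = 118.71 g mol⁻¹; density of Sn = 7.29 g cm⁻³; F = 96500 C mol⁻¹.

Q = I·t = 23.70 × 11628 = 275600 C; n(e⁻) = 2.856 mol.
n(Sn) = n(e⁻)/2 = 1.428 mol, so m = 1.428 × 118.71 = 169.5 g.
Volume = m/ρ = 169.5 / 7.29 = 23.25 cm³.
Thickness = V/A = 23.25 / 236 = 0.0985 cm = 985 μm.

985 μm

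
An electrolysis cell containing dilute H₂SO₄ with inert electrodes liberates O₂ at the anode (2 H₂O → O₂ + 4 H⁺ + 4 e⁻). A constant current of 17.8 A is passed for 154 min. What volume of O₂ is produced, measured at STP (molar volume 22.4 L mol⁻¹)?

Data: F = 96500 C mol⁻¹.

Q = I·t = 17.80 A × 9240.0 s = 164500 C.
n(e⁻) = Q/F = 164500 / 96500 = 1.704 mol.
4 electrons are transferred per O₂ molecule, so n(O₂) = 1.704 / 4 = 0.4261 mol.
V = n × V_m = 0.4261 × 22.4 = 9.54 L.

9.54 L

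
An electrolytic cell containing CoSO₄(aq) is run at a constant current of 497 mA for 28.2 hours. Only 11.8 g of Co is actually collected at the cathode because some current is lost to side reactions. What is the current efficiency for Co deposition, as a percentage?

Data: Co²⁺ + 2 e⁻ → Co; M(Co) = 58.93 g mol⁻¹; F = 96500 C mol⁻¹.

76.6 %

Q = I·t = 0.4970 × 101520 = 50460 C; n(e⁻) = 50460/96500 = 0.5229 mol.
Theoretical n(Co) = n(e⁻)/2 = 0.2614 mol, i.e. m_theo = 0.2614 × 58.93 = 15.41 g.
Efficiency = m_actual / m_theo = 11.8 / 15.41 = 76.6 %.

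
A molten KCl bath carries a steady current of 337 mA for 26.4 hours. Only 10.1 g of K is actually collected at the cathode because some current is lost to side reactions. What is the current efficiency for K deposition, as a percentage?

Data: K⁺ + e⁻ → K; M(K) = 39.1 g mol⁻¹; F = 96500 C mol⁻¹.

77.8 %

Q = I·t = 0.3370 × 95040 = 32030 C; n(e⁻) = 32030/96500 = 0.3319 mol.
Theoretical n(K) = n(e⁻)/1 = 0.3319 mol, i.e. m_theo = 0.3319 × 39.1 = 12.98 g.
Efficiency = m_actual / m_theo = 10.1 / 12.98 = 77.8 %.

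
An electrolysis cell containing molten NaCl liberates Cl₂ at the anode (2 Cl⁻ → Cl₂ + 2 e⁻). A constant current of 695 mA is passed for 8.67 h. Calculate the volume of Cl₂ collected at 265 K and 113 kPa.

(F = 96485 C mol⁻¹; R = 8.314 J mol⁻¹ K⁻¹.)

2.19 L

Q = I·t = 0.6950 A × 31212 s = 21690 C.
n(e⁻) = Q/F = 21690 / 96485 = 0.2248 mol.
2 electrons are transferred per Cl₂ molecule, so n(Cl₂) = 0.2248 / 2 = 0.1124 mol.
V = nRT/P = (0.1124 × 8.314 × 265) / (113 × 10³ Pa) = 0.00219 m³ = 2.19 L.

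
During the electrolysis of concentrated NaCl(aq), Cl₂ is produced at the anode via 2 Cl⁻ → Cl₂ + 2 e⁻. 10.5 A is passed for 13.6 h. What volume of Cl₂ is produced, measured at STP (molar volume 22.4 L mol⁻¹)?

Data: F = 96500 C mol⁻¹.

59.7 L

Q = I·t = 10.50 A × 48960 s = 514100 C.
n(e⁻) = Q/F = 514100 / 96500 = 5.327 mol.
2 electrons are transferred per Cl₂ molecule, so n(Cl₂) = 5.327 / 2 = 2.664 mol.
V = n × V_m = 2.664 × 22.4 = 59.7 L.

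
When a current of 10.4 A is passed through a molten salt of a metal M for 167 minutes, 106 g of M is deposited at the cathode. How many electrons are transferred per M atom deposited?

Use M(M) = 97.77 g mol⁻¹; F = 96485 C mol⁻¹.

1

Q = I·t = 10.40 A × 10020 s = 104200 C, so n(e⁻) = 104200/96485 = 1.080 mol.
n(M) deposited = 106 / 97.77 = 1.084 mol.
Electrons per atom = n(e⁻)/n(M) = 1.080 / 1.084 = 0.996 ≈ 1, so the ion is M⁺.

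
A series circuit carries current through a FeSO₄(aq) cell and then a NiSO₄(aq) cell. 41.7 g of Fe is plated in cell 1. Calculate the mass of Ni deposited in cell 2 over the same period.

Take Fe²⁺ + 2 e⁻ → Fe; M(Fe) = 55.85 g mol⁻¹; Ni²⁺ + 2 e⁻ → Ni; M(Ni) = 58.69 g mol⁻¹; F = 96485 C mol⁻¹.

43.8 g

n(Fe) = 41.7 / 55.85 = 0.7466 mol.
Since Fe²⁺ + 2 e⁻ → Fe, n(e⁻) passed = 2 × 0.7466 = 1.493 mol.
Cells in series carry the same charge, so the same 1.493 mol of electrons passes through cell 2.
Ni²⁺ + 2 e⁻ → Ni, so n(Ni) = 1.493 / 2 = 0.7466 mol.
m(Ni) = 0.7466 × 58.69 = 43.8 g.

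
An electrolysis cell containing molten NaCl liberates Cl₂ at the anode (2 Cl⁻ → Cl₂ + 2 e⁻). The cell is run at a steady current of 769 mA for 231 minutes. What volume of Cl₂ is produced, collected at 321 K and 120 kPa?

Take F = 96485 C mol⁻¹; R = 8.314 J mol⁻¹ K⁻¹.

1.23 L

Q = I·t = 0.7690 A × 13860 s = 10660 C.
n(e⁻) = Q/F = 10660 / 96485 = 0.1105 mol.
2 electrons are transferred per Cl₂ molecule, so n(Cl₂) = 0.1105 / 2 = 0.05523 mol.
V = nRT/P = (0.05523 × 8.314 × 321) / (120 × 10³ Pa) = 0.00123 m³ = 1.23 L.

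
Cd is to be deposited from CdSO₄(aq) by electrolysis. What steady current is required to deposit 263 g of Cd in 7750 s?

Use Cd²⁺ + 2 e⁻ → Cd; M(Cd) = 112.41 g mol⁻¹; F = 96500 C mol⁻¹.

n(Cd) = 263 / 112.41 = 2.340 mol.
n(e⁻) = 2 × 2.340 = 4.679 mol.
Q = n(e⁻)·F = 4.679 × 96500 = 451600 C.
I = Q/t = 451600 / 7750.0 s = 58.3 A.

58.3 A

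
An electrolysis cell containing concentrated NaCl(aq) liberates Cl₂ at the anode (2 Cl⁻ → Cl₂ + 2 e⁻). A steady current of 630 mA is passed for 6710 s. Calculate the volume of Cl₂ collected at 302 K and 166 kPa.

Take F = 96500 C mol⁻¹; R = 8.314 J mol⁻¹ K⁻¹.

Q = I·t = 0.6300 A × 6710.0 s = 4227 C.
n(e⁻) = Q/F = 4227 / 96500 = 0.04381 mol.
2 electrons are transferred per Cl₂ molecule, so n(Cl₂) = 0.04381 / 2 = 0.02190 mol.
V = nRT/P = (0.02190 × 8.314 × 302) / (166 × 10³ Pa) = 3.31 × 10⁻⁴ m³ = 0.331 L.

0.331 L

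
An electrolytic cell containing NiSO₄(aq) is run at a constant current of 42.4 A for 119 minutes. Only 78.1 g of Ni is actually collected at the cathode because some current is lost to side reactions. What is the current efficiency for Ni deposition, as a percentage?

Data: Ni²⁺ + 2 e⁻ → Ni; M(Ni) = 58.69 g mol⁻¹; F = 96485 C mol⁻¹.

84.8 %

Q = I·t = 42.40 × 7140.0 = 302700 C; n(e⁻) = 302700/96485 = 3.138 mol.
Theoretical n(Ni) = n(e⁻)/2 = 1.569 mol, i.e. m_theo = 1.569 × 58.69 = 92.07 g.
Efficiency = m_actual / m_theo = 78.1 / 92.07 = 84.8 %.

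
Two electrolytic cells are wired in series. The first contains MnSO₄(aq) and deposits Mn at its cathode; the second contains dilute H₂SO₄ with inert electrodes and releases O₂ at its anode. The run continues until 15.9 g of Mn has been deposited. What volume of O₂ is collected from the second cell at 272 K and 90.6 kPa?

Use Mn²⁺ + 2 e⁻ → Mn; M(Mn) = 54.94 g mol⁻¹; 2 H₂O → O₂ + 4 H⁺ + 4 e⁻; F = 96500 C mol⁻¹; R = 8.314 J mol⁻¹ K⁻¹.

3.61 L

n(Mn) = 15.9 / 54.94 = 0.2894 mol, so n(e⁻) = 2 × 0.2894 = 0.5788 mol.
The cells are in series, so the same 0.5788 mol of electrons passes through the second cell.
2 H₂O → O₂ + 4 H⁺ + 4 e⁻ — 4 mol e⁻ per mol O₂, so n(O₂) = 0.5788/4 = 0.1447 mol.
V = nRT/P = (0.1447 × 8.314 × 272) / (90.6 × 10³) = 0.00361 m³ = 3.61 L.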